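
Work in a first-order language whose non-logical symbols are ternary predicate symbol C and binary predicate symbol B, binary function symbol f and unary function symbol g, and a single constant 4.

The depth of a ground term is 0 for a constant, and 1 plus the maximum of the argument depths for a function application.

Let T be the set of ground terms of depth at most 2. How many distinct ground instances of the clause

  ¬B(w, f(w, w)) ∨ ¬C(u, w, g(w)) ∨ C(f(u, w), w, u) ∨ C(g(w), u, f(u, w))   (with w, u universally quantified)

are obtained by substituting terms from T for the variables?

Ground terms of depth ≤ 2:
  Count level by level. With function symbols f/2, g/1, the terms of depth ≤ k are the 1 constant together with each function applied to depth-≤(k−1) tuples, so N_k = 1 + N_{k-1}^2 + N_{k-1}.
  N_0 = 1
  N_1 = 1 + 1^2 + 1 = 3
  N_2 = 1 + 3^2 + 3 = 13
So there are 13 ground terms available for substitution.
Each of w, u ranges independently over the available ground terms, and distinct assignments produce distinct instances.
Number of ground instances = 13^2 = 169.

169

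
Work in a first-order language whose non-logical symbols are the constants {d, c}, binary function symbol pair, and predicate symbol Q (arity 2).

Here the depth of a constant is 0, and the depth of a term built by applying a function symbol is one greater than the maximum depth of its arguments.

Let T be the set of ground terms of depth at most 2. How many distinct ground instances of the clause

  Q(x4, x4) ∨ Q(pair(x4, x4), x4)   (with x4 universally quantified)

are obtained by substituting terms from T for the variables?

Ground terms of depth ≤ 2:
  Let N_k = |{terms of depth ≤ k}|. Then N_0 = 2 and N_k = 2 + N_{k-1}^2 for k ≥ 1 (one summand per function symbol, arity giving the exponent).
  N_0 = 2
  N_1 = 2 + 2^2 = 6
  N_2 = 2 + 6^2 = 38
So there are 38 ground terms available for substitution.
The body mentions the single quantified variable x4; since ground terms form a free algebra, no two substitutions collapse to the same formula.
Number of ground instances = 38.

38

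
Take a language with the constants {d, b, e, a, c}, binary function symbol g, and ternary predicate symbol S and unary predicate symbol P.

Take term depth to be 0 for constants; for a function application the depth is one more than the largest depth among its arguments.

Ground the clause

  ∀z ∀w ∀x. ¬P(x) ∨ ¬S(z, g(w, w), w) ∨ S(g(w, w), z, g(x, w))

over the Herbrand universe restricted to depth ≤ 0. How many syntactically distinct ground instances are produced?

125

Ground terms of depth ≤ 0:
  Count level by level. With function symbols g/2, the terms of depth ≤ k are the 5 constants together with each function applied to depth-≤(k−1) tuples, so N_k = 5 + N_{k-1}^2.
  N_0 = 5
So there are 5 ground terms available for substitution.
The body mentions every one of the 3 quantified variables; since ground terms form a free algebra, no two substitutions collapse to the same formula.
Number of ground instances = 5^3 = 125.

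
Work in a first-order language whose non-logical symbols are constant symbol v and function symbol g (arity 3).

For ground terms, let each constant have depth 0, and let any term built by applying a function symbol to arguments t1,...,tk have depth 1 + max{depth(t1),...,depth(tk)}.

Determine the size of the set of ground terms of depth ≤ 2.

Let N_k count ground terms of depth at most k. Each non-constant term of depth ≤ k is some function symbol applied to depth-≤(k−1) arguments, giving N_k = 1 + N_{k-1}^3.
N_0 = 1
N_1 = 1 + 1^3 = 2
N_2 = 1 + 2^3 = 9
Explicitly: v, g(v, v, v), g(v, v, g(v, v, v)), g(v, g(v, v, v), v), g(v, g(v, v, v), g(v, v, v)), g(g(v, v, v), v, v), g(g(v, v, v), v, g(v, v, v)), g(g(v, v, v), g(v, v, v), v), g(g(v, v, v), g(v, v, v), g(v, v, v)).

9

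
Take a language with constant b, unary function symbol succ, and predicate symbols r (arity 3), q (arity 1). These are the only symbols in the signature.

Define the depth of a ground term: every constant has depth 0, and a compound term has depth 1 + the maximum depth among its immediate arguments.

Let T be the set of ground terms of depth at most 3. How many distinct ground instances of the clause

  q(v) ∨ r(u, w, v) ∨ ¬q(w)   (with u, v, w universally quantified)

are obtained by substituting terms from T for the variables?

Ground terms of depth ≤ 3:
  Let N_k = |{terms of depth ≤ k}|. Then N_0 = 1 and N_k = 1 + N_{k-1} for k ≥ 1 (one summand per function symbol, arity giving the exponent).
  N_0 = 1
  N_1 = 1 + 1 = 2
  N_2 = 1 + 2 = 3
  N_3 = 1 + 3 = 4
  Explicitly: b, succ(b), succ(succ(b)), succ(succ(succ(b))).
So there are 4 ground terms available for substitution.
The body mentions every one of the 3 quantified variables; since ground terms form a free algebra, no two substitutions collapse to the same formula.
Number of ground instances = 4^3 = 64.

64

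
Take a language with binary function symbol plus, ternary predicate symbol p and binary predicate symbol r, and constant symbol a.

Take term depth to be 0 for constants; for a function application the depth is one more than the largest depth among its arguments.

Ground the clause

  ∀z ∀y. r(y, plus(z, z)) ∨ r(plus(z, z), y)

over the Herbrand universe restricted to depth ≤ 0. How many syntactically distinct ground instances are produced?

1

Ground terms of depth ≤ 0:
  Let N_k = |{terms of depth ≤ k}|. Then N_0 = 1 and N_k = 1 + N_{k-1}^2 for k ≥ 1 (one summand per function symbol, arity giving the exponent).
  N_0 = 1
So there is exactly 1 ground term available for substitution.
The clause has 2 distinct variables (z, y), each appearing in the body. In the free term algebra distinct substitutions yield syntactically distinct ground instances.
Number of ground instances = 1^2 = 1.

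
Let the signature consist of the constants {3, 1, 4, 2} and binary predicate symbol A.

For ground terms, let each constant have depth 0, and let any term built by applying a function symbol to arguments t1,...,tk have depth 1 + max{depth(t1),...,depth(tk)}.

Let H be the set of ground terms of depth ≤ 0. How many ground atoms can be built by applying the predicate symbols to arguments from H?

16

First count ground terms of depth ≤ 0.
With no function symbols every ground term is a constant, so there are exactly 4 ground terms at every depth bound.
N_0 = 4
Explicitly: 3, 1, 4, 2.
So |H| = 4.
For each predicate symbol, the number of ground atoms is |H| raised to its arity; summing:
  A: 4^2 = 16
Total ground atoms: 16.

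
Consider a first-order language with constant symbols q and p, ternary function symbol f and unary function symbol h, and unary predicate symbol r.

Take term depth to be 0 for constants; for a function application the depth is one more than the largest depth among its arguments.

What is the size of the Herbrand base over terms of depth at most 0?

First count ground terms of depth ≤ 0.
Let N_k count ground terms of depth at most k. Each non-constant term of depth ≤ k is some function symbol applied to depth-≤(k−1) arguments, giving N_k = 2 + N_{k-1}^3 + N_{k-1}.
N_0 = 2
Explicitly: q, p.
So |H| = 2.
Each predicate of arity r yields |H|^r ground atoms (one per choice of an r-tuple from H):
  r: 2
Total ground atoms: 2.

2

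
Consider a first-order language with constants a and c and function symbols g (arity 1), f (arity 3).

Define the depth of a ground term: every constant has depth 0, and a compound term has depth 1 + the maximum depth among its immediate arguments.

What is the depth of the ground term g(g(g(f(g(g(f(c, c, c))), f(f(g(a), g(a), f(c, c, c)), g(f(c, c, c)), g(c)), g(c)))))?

depth(f(c, c, c)) = 1 + max(0, 0, 0) = 1
depth(g(f(c, c, c))) = 1 + depth(f(c, c, c)) = 1 + 1 = 2
depth(g(g(f(c, c, c)))) = 1 + depth(g(f(c, c, c))) = 1 + 2 = 3
depth(g(a)) = 1 + depth(a) = 1 + 0 = 1
depth(f(g(a), g(a), f(c, c, c))) = 1 + max(1, 1, 1) = 2
depth(g(c)) = 1 + depth(c) = 1 + 0 = 1
depth(f(f(g(a), g(a), f(c, c, c)), g(f(c, c, c)), g(c))) = 1 + max(2, 2, 1) = 3
depth(f(g(g(f(c, c, c))), f(f(g(a), g(a), f(c, c, c)), g(f(c, c, c)), g(c)), g(c))) = 1 + max(3, 3, 1) = 4
depth(g(f(g(g(f(c, c, c))), f(f(g(a), g(a), f(c, c, c)), g(f(c, c, c)), g(c)), g(c)))) = 1 + depth(f(g(g(f(c, c, c))), f(f(g(a), g(a), f(c, c, c)), g(f(c, c, c)), g(c)), g(c))) = 1 + 4 = 5
depth(g(g(f(g(g(f(c, c, c))), f(f(g(a), g(a), f(c, c, c)), g(f(c, c, c)), g(c)), g(c))))) = 1 + depth(g(f(g(g(f(c, c, c))), f(f(g(a), g(a), f(c, c, c)), g(f(c, c, c)), g(c)), g(c)))) = 1 + 5 = 6
depth(g(g(g(f(g(g(f(c, c, c))), f(f(g(a), g(a), f(c, c, c)), g(f(c, c, c)), g(c)), g(c)))))) = 1 + depth(g(g(f(g(g(f(c, c, c))), f(f(g(a), g(a), f(c, c, c)), g(f(c, c, c)), g(c)), g(c))))) = 1 + 6 = 7

7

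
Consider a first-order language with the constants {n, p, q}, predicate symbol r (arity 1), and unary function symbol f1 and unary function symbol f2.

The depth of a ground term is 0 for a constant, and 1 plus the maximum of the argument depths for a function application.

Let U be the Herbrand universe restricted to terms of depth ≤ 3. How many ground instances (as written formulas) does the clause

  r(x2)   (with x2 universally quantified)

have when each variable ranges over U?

Ground terms of depth ≤ 3:
  Let N_k = |{terms of depth ≤ k}|. Then N_0 = 3 and N_k = 3 + N_{k-1} + N_{k-1} for k ≥ 1 (one summand per function symbol, arity giving the exponent).
  N_0 = 3
  N_1 = 3 + 3 + 3 = 9
  N_2 = 3 + 9 + 9 = 21
  N_3 = 3 + 21 + 21 = 45
So there are 45 ground terms available for substitution.
The variable x2 ranges independently over the available ground terms, and distinct assignments produce distinct instances.
Number of ground instances = 45.

45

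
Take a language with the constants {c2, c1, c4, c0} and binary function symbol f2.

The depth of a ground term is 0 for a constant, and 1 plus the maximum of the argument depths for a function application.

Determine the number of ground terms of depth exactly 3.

Let N_k count ground terms of depth at most k. Each non-constant term of depth ≤ k is some function symbol applied to depth-≤(k−1) arguments, giving N_k = 4 + N_{k-1}^2.
N_0 = 4
N_1 = 4 + 4^2 = 20
N_2 = 4 + 20^2 = 404
N_3 = 4 + 404^2 = 163220
Terms of depth exactly 3: N_3 − N_2 = 163220 − 404 = 162816.

162816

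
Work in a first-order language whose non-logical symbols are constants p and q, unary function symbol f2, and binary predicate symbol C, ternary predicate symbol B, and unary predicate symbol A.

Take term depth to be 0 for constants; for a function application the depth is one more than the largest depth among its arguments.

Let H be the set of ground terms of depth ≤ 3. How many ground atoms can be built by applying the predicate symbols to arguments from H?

584

First count ground terms of depth ≤ 3.
Let N_k count ground terms of depth at most k. Each non-constant term of depth ≤ k is some function symbol applied to depth-≤(k−1) arguments, giving N_k = 2 + N_{k-1}.
N_0 = 2
N_1 = 2 + 2 = 4
N_2 = 2 + 4 = 6
N_3 = 2 + 6 = 8
So |H| = 8.
A ground atom is a predicate applied to a tuple of terms from H, so the count is the sum over predicates of |H|^arity:
  C: 8^2 = 64;  B: 8^3 = 512;  A: 8
Total ground atoms: 64 + 512 + 8 = 584.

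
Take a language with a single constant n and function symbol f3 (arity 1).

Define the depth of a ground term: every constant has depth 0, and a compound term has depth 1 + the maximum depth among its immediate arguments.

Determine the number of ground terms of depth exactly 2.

1

Write N_k for the number of ground terms of depth ≤ k. A term of depth ≤ k is either a constant or a function symbol applied to arguments of depth ≤ k−1, so N_k = 1 + N_{k-1}.
N_0 = 1
N_1 = 1 + 1 = 2
N_2 = 1 + 2 = 3
Terms of depth exactly 2: N_2 − N_1 = 3 − 2 = 1.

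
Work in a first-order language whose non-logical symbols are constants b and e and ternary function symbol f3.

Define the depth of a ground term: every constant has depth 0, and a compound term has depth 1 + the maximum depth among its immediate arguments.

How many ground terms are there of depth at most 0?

Write N_k for the number of ground terms of depth ≤ k. A term of depth ≤ k is either a constant or a function symbol applied to arguments of depth ≤ k−1, so N_k = 2 + N_{k-1}^3.
N_0 = 2
Explicitly: b, e.

2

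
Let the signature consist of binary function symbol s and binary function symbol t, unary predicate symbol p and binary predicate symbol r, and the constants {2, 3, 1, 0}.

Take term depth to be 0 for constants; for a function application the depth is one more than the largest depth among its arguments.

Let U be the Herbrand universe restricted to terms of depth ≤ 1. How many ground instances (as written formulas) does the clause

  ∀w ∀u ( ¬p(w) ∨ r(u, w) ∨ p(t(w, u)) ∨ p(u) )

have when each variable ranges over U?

1296

Ground terms of depth ≤ 1:
  Let N_k count ground terms of depth at most k. Each non-constant term of depth ≤ k is some function symbol applied to depth-≤(k−1) arguments, giving N_k = 4 + N_{k-1}^2 + N_{k-1}^2.
  N_0 = 4
  N_1 = 4 + 4^2 + 4^2 = 36
So there are 36 ground terms available for substitution.
The body mentions every one of the 2 quantified variables; since ground terms form a free algebra, no two substitutions collapse to the same formula.
Number of ground instances = 36^2 = 1296.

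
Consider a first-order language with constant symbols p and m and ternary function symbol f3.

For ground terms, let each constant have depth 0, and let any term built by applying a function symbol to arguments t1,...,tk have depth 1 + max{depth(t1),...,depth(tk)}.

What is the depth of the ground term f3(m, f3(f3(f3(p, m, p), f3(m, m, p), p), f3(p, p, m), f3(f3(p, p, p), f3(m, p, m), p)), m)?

depth(f3(p, m, p)) = 1 + max(0, 0, 0) = 1
depth(f3(m, m, p)) = 1 + max(0, 0, 0) = 1
depth(f3(f3(p, m, p), f3(m, m, p), p)) = 1 + max(1, 1, 0) = 2
depth(f3(p, p, m)) = 1 + max(0, 0, 0) = 1
depth(f3(p, p, p)) = 1 + max(0, 0, 0) = 1
depth(f3(m, p, m)) = 1 + max(0, 0, 0) = 1
depth(f3(f3(p, p, p), f3(m, p, m), p)) = 1 + max(1, 1, 0) = 2
depth(f3(f3(f3(p, m, p), f3(m, m, p), p), f3(p, p, m), f3(f3(p, p, p), f3(m, p, m), p))) = 1 + max(2, 1, 2) = 3
depth(f3(m, f3(f3(f3(p, m, p), f3(m, m, p), p), f3(p, p, m), f3(f3(p, p, p), f3(m, p, m), p)), m)) = 1 + max(0, 3, 0) = 4

4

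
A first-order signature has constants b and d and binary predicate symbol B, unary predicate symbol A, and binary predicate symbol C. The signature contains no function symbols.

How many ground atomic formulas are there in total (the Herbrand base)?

With no function symbols, the Herbrand universe is just the 2 constants.
Ground atoms per predicate: B: 2^2 = 4, A: 2, C: 2^2 = 4.
Herbrand base size = 4 + 2 + 4 = 10.

10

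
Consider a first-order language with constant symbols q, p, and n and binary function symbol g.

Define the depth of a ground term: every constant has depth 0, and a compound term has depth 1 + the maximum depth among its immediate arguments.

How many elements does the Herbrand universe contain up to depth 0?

3

Write N_k for the number of ground terms of depth ≤ k. A term of depth ≤ k is either a constant or a function symbol applied to arguments of depth ≤ k−1, so N_k = 3 + N_{k-1}^2.
N_0 = 3
Explicitly: q, p, n.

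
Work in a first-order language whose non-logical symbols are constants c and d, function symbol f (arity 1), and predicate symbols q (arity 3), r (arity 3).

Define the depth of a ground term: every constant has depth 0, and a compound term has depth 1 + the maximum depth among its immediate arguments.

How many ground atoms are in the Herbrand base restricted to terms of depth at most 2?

432

First count ground terms of depth ≤ 2.
Write N_k for the number of ground terms of depth ≤ k. A term of depth ≤ k is either a constant or a function symbol applied to arguments of depth ≤ k−1, so N_k = 2 + N_{k-1}.
N_0 = 2
N_1 = 2 + 2 = 4
N_2 = 2 + 4 = 6
Explicitly: c, d, f(c), f(d), f(f(c)), f(f(d)).
So |H| = 6.
Ground atoms are formed by filling each argument slot of a predicate with a term from H, so an r-ary predicate gives |H|^r atoms:
  q: 6^3 = 216;  r: 6^3 = 216
Total ground atoms: 216 + 216 = 432.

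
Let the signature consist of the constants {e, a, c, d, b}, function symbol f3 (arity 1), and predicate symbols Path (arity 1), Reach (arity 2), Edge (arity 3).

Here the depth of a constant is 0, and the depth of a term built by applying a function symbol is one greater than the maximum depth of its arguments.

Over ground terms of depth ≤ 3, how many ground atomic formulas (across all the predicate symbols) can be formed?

First count ground terms of depth ≤ 3.
If N_k denotes the number of depth-≤k ground terms, the 5 constants give N_0 = 5, and each function symbol of arity r contributes N_{k-1}^r new terms at level k: N_k = 5 + N_{k-1}.
N_0 = 5
N_1 = 5 + 5 = 10
N_2 = 5 + 10 = 15
N_3 = 5 + 15 = 20
So |H| = 20.
Ground atoms are formed by filling each argument slot of a predicate with a term from H, so an r-ary predicate gives |H|^r atoms:
  Path: 20;  Reach: 20^2 = 400;  Edge: 20^3 = 8000
Total ground atoms: 20 + 400 + 8000 = 8420.

8420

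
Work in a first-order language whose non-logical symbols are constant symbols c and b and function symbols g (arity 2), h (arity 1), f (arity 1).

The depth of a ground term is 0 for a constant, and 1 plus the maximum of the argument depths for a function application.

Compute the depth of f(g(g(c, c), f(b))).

depth(g(c, c)) = 1 + max(0, 0) = 1
depth(f(b)) = 1 + depth(b) = 1 + 0 = 1
depth(g(g(c, c), f(b))) = 1 + max(1, 1) = 2
depth(f(g(g(c, c), f(b)))) = 1 + depth(g(g(c, c), f(b))) = 1 + 2 = 3

3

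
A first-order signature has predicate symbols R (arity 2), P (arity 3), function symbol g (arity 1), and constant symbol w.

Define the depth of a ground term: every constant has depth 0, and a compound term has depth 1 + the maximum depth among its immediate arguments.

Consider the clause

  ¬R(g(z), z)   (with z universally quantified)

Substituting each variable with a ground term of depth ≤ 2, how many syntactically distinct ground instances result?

3

Ground terms of depth ≤ 2:
  Count level by level. With function symbols g/1, the terms of depth ≤ k are the 1 constant together with each function applied to depth-≤(k−1) tuples, so N_k = 1 + N_{k-1}.
  N_0 = 1
  N_1 = 1 + 1 = 2
  N_2 = 1 + 2 = 3
  Explicitly: w, g(w), g(g(w)).
So there are 3 ground terms available for substitution.
The variable z ranges independently over the available ground terms, and distinct assignments produce distinct instances.
Number of ground instances = 3.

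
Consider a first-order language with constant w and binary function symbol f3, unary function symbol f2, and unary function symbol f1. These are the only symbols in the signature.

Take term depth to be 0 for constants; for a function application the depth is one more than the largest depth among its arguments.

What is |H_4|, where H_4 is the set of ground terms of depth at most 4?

If N_k denotes the number of depth-≤k ground terms, the 1 constant gives N_0 = 1, and each function symbol of arity r contributes N_{k-1}^r new terms at level k: N_k = 1 + N_{k-1}^2 + N_{k-1} + N_{k-1}.
N_0 = 1
N_1 = 1 + 1^2 + 1 + 1 = 4
N_2 = 1 + 4^2 + 4 + 4 = 25
N_3 = 1 + 25^2 + 25 + 25 = 676
N_4 = 1 + 676^2 + 676 + 676 = 458329

458329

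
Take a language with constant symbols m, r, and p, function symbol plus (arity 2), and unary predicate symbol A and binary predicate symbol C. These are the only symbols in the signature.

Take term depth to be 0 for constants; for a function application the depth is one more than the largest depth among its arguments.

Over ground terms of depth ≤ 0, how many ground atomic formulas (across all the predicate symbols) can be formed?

First count ground terms of depth ≤ 0.
Count level by level. With function symbols plus/2, the terms of depth ≤ k are the 3 constants together with each function applied to depth-≤(k−1) tuples, so N_k = 3 + N_{k-1}^2.
N_0 = 3
Explicitly: m, r, p.
So |H| = 3.
Each predicate of arity r yields |H|^r ground atoms (one per choice of an r-tuple from H):
  A: 3;  C: 3^2 = 9
Total ground atoms: 3 + 9 = 12.

12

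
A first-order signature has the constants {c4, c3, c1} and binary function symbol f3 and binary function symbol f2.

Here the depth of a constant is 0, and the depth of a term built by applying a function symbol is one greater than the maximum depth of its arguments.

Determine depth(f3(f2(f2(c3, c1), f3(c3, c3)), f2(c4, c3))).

depth(f2(c3, c1)) = 1 + max(0, 0) = 1
depth(f3(c3, c3)) = 1 + max(0, 0) = 1
depth(f2(f2(c3, c1), f3(c3, c3))) = 1 + max(1, 1) = 2
depth(f2(c4, c3)) = 1 + max(0, 0) = 1
depth(f3(f2(f2(c3, c1), f3(c3, c3)), f2(c4, c3))) = 1 + max(2, 1) = 3

3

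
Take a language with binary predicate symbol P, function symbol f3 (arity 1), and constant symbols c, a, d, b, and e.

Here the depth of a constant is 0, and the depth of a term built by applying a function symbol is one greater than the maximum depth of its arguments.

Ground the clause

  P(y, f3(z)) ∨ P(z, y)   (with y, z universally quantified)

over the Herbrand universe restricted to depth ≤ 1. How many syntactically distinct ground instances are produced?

100

Ground terms of depth ≤ 1:
  Let N_k = |{terms of depth ≤ k}|. Then N_0 = 5 and N_k = 5 + N_{k-1} for k ≥ 1 (one summand per function symbol, arity giving the exponent).
  N_0 = 5
  N_1 = 5 + 5 = 10
  Explicitly: c, a, d, b, e, f3(c), f3(a), f3(d), f3(b), f3(e).
So there are 10 ground terms available for substitution.
The body mentions every one of the 2 quantified variables; since ground terms form a free algebra, no two substitutions collapse to the same formula.
Number of ground instances = 10^2 = 100.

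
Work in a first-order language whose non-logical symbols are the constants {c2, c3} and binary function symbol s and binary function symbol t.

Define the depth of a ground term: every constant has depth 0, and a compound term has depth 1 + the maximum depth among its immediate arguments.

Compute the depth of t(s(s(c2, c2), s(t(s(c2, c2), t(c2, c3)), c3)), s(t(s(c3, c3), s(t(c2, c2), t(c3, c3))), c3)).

5

depth(s(c2, c2)) = 1 + max(0, 0) = 1
depth(t(c2, c3)) = 1 + max(0, 0) = 1
depth(t(s(c2, c2), t(c2, c3))) = 1 + max(1, 1) = 2
depth(s(t(s(c2, c2), t(c2, c3)), c3)) = 1 + max(2, 0) = 3
depth(s(s(c2, c2), s(t(s(c2, c2), t(c2, c3)), c3))) = 1 + max(1, 3) = 4
depth(s(c3, c3)) = 1 + max(0, 0) = 1
depth(t(c2, c2)) = 1 + max(0, 0) = 1
depth(t(c3, c3)) = 1 + max(0, 0) = 1
depth(s(t(c2, c2), t(c3, c3))) = 1 + max(1, 1) = 2
depth(t(s(c3, c3), s(t(c2, c2), t(c3, c3)))) = 1 + max(1, 2) = 3
depth(s(t(s(c3, c3), s(t(c2, c2), t(c3, c3))), c3)) = 1 + max(3, 0) = 4
depth(t(s(s(c2, c2), s(t(s(c2, c2), t(c2, c3)), c3)), s(t(s(c3, c3), s(t(c2, c2), t(c3, c3))), c3))) = 1 + max(4, 4) = 5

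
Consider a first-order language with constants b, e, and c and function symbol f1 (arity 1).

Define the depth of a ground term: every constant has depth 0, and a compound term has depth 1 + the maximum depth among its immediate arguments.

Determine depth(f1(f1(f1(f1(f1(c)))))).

depth(f1(c)) = 1 + depth(c) = 1 + 0 = 1
depth(f1(f1(c))) = 1 + depth(f1(c)) = 1 + 1 = 2
depth(f1(f1(f1(c)))) = 1 + depth(f1(f1(c))) = 1 + 2 = 3
depth(f1(f1(f1(f1(c))))) = 1 + depth(f1(f1(f1(c)))) = 1 + 3 = 4
depth(f1(f1(f1(f1(f1(c)))))) = 1 + depth(f1(f1(f1(f1(c))))) = 1 + 4 = 5

5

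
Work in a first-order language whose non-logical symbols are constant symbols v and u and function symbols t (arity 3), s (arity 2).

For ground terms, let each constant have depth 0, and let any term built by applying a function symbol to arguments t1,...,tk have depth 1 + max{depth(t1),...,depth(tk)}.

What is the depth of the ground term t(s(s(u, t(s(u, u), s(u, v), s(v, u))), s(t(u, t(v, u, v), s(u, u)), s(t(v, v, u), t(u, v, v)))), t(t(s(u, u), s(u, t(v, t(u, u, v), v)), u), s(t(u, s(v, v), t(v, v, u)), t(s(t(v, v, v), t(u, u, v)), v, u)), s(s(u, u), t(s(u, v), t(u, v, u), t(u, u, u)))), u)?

6

depth(s(u, u)) = 1 + max(0, 0) = 1
depth(s(u, v)) = 1 + max(0, 0) = 1
depth(s(v, u)) = 1 + max(0, 0) = 1
depth(t(s(u, u), s(u, v), s(v, u))) = 1 + max(1, 1, 1) = 2
depth(s(u, t(s(u, u), s(u, v), s(v, u)))) = 1 + max(0, 2) = 3
depth(t(v, u, v)) = 1 + max(0, 0, 0) = 1
depth(t(u, t(v, u, v), s(u, u))) = 1 + max(0, 1, 1) = 2
depth(t(v, v, u)) = 1 + max(0, 0, 0) = 1
depth(t(u, v, v)) = 1 + max(0, 0, 0) = 1
depth(s(t(v, v, u), t(u, v, v))) = 1 + max(1, 1) = 2
depth(s(t(u, t(v, u, v), s(u, u)), s(t(v, v, u), t(u, v, v)))) = 1 + max(2, 2) = 3
depth(s(s(u, t(s(u, u), s(u, v), s(v, u))), s(t(u, t(v, u, v), s(u, u)), s(t(v, v, u), t(u, v, v))))) = 1 + max(3, 3) = 4
depth(t(u, u, v)) = 1 + max(0, 0, 0) = 1
depth(t(v, t(u, u, v), v)) = 1 + max(0, 1, 0) = 2
depth(s(u, t(v, t(u, u, v), v))) = 1 + max(0, 2) = 3
depth(t(s(u, u), s(u, t(v, t(u, u, v), v)), u)) = 1 + max(1, 3, 0) = 4
depth(s(v, v)) = 1 + max(0, 0) = 1
depth(t(u, s(v, v), t(v, v, u))) = 1 + max(0, 1, 1) = 2
depth(t(v, v, v)) = 1 + max(0, 0, 0) = 1
depth(s(t(v, v, v), t(u, u, v))) = 1 + max(1, 1) = 2
depth(t(s(t(v, v, v), t(u, u, v)), v, u)) = 1 + max(2, 0, 0) = 3
depth(s(t(u, s(v, v), t(v, v, u)), t(s(t(v, v, v), t(u, u, v)), v, u))) = 1 + max(2, 3) = 4
depth(t(u, v, u)) = 1 + max(0, 0, 0) = 1
depth(t(u, u, u)) = 1 + max(0, 0, 0) = 1
depth(t(s(u, v), t(u, v, u), t(u, u, u))) = 1 + max(1, 1, 1) = 2
depth(s(s(u, u), t(s(u, v), t(u, v, u), t(u, u, u)))) = 1 + max(1, 2) = 3
depth(t(t(s(u, u), s(u, t(v, t(u, u, v), v)), u), s(t(u, s(v, v), t(v, v, u)), t(s(t(v, v, v), t(u, u, v)), v, u)), s(s(u, u), t(s(u, v), t(u, v, u), t(u, u, u))))) = 1 + max(4, 4, 3) = 5
depth(t(s(s(u, t(s(u, u), s(u, v), s(v, u))), s(t(u, t(v, u, v), s(u, u)), s(t(v, v, u), t(u, v, v)))), t(t(s(u, u), s(u, t(v, t(u, u, v), v)), u), s(t(u, s(v, v), t(v, v, u)), t(s(t(v, v, v), t(u, u, v)), v, u)), s(s(u, u), t(s(u, v), t(u, v, u), t(u, u, u)))), u)) = 1 + max(4, 5, 0) = 6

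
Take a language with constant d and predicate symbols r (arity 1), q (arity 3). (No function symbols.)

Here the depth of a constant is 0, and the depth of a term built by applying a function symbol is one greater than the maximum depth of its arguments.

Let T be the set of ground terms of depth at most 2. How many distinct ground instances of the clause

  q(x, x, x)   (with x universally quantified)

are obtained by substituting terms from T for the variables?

Ground terms of depth ≤ 2:
  With no function symbols every ground term is a constant, so there is exactly 1 ground term at every depth bound.
  N_0 = 1
  N_1 = 1
  N_2 = 1
  Explicitly: d.
So there is exactly 1 ground term available for substitution.
The variable x ranges independently over the available ground terms, and distinct assignments produce distinct instances.
Number of ground instances = 1.

1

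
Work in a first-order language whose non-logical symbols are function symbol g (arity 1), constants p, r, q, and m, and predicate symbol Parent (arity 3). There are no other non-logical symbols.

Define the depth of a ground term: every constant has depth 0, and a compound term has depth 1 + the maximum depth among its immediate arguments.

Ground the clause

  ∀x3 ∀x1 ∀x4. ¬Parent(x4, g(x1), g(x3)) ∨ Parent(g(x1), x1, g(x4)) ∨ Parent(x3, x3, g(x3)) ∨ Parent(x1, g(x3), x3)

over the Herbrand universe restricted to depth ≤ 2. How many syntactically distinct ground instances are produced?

1728

Ground terms of depth ≤ 2:
  If N_k denotes the number of depth-≤k ground terms, the 4 constants give N_0 = 4, and each function symbol of arity r contributes N_{k-1}^r new terms at level k: N_k = 4 + N_{k-1}.
  N_0 = 4
  N_1 = 4 + 4 = 8
  N_2 = 4 + 8 = 12
  Explicitly: p, r, q, m, g(p), g(r), g(q), g(m), g(g(p)), g(g(r)), g(g(q)), g(g(m)).
So there are 12 ground terms available for substitution.
There are 3 variables to instantiate (x3, x1, x4), each occurring in at least one literal, so different choices give different ground instances.
Number of ground instances = 12^3 = 1728.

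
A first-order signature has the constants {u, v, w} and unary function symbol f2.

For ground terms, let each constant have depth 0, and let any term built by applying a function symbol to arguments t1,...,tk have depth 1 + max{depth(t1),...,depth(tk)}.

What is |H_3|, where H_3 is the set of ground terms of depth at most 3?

12

Let N_k count ground terms of depth at most k. Each non-constant term of depth ≤ k is some function symbol applied to depth-≤(k−1) arguments, giving N_k = 3 + N_{k-1}.
N_0 = 3
N_1 = 3 + 3 = 6
N_2 = 3 + 6 = 9
N_3 = 3 + 9 = 12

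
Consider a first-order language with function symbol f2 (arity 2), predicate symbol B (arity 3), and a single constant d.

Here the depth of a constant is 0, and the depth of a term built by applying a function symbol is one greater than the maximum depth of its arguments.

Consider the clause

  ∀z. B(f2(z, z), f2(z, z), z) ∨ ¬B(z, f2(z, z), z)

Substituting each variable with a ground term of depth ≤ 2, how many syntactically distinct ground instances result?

5

Ground terms of depth ≤ 2:
  Write N_k for the number of ground terms of depth ≤ k. A term of depth ≤ k is either a constant or a function symbol applied to arguments of depth ≤ k−1, so N_k = 1 + N_{k-1}^2.
  N_0 = 1
  N_1 = 1 + 1^2 = 2
  N_2 = 1 + 2^2 = 5
  Explicitly: d, f2(d, d), f2(d, f2(d, d)), f2(f2(d, d), d), f2(f2(d, d), f2(d, d)).
So there are 5 ground terms available for substitution.
There is 1 variable to instantiate (z),  occurring in at least one literal, so different choices give different ground instances.
Number of ground instances = 5.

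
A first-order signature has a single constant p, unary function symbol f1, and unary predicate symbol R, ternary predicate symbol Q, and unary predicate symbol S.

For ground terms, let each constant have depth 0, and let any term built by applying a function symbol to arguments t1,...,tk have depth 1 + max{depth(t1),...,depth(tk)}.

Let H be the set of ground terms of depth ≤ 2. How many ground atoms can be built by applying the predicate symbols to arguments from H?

First count ground terms of depth ≤ 2.
Count level by level. With function symbols f1/1, the terms of depth ≤ k are the 1 constant together with each function applied to depth-≤(k−1) tuples, so N_k = 1 + N_{k-1}.
N_0 = 1
N_1 = 1 + 1 = 2
N_2 = 1 + 2 = 3
So |H| = 3.
A ground atom is a predicate applied to a tuple of terms from H, so the count is the sum over predicates of |H|^arity:
  R: 3;  Q: 3^3 = 27;  S: 3
Total ground atoms: 3 + 27 + 3 = 33.

33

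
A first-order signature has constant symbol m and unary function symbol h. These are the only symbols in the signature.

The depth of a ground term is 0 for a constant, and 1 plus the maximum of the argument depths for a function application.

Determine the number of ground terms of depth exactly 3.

1

Write N_k for the number of ground terms of depth ≤ k. A term of depth ≤ k is either a constant or a function symbol applied to arguments of depth ≤ k−1, so N_k = 1 + N_{k-1}.
N_0 = 1
N_1 = 1 + 1 = 2
N_2 = 1 + 2 = 3
N_3 = 1 + 3 = 4
Terms of depth exactly 3: N_3 − N_2 = 4 − 3 = 1.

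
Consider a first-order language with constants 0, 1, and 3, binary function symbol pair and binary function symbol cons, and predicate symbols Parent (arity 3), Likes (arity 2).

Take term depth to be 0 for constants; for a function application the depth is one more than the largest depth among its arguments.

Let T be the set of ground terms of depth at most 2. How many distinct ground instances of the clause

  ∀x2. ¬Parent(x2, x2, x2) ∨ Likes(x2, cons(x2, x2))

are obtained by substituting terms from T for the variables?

Ground terms of depth ≤ 2:
  Write N_k for the number of ground terms of depth ≤ k. A term of depth ≤ k is either a constant or a function symbol applied to arguments of depth ≤ k−1, so N_k = 3 + N_{k-1}^2 + N_{k-1}^2.
  N_0 = 3
  N_1 = 3 + 3^2 + 3^2 = 21
  N_2 = 3 + 21^2 + 21^2 = 885
So there are 885 ground terms available for substitution.
There is 1 variable to instantiate (x2),  occurring in at least one literal, so different choices give different ground instances.
Number of ground instances = 885.

885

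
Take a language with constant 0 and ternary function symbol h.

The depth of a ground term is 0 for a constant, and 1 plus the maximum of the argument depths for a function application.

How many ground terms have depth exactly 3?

Let N_k = |{terms of depth ≤ k}|. Then N_0 = 1 and N_k = 1 + N_{k-1}^3 for k ≥ 1 (one summand per function symbol, arity giving the exponent).
N_0 = 1
N_1 = 1 + 1^3 = 2
N_2 = 1 + 2^3 = 9
N_3 = 1 + 9^3 = 730
Terms of depth exactly 3: N_3 − N_2 = 730 − 9 = 721.

721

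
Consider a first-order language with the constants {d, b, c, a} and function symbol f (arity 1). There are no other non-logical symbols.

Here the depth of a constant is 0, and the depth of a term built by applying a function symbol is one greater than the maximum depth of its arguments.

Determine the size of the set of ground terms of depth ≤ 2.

12

If N_k denotes the number of depth-≤k ground terms, the 4 constants give N_0 = 4, and each function symbol of arity r contributes N_{k-1}^r new terms at level k: N_k = 4 + N_{k-1}.
N_0 = 4
N_1 = 4 + 4 = 8
N_2 = 4 + 8 = 12
Explicitly: d, b, c, a, f(d), f(b), f(c), f(a), f(f(d)), f(f(b)), f(f(c)), f(f(a)).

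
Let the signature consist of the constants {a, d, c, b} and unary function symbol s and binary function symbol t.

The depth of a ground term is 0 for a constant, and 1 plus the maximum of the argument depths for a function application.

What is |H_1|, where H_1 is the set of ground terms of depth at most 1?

24

Write N_k for the number of ground terms of depth ≤ k. A term of depth ≤ k is either a constant or a function symbol applied to arguments of depth ≤ k−1, so N_k = 4 + N_{k-1} + N_{k-1}^2.
N_0 = 4
N_1 = 4 + 4 + 4^2 = 24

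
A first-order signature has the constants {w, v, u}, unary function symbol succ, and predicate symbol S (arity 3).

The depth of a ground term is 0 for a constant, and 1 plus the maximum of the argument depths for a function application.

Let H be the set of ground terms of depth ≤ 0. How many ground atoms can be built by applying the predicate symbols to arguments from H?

First count ground terms of depth ≤ 0.
Write N_k for the number of ground terms of depth ≤ k. A term of depth ≤ k is either a constant or a function symbol applied to arguments of depth ≤ k−1, so N_k = 3 + N_{k-1}.
N_0 = 3
Explicitly: w, v, u.
So |H| = 3.
Ground atoms are formed by filling each argument slot of a predicate with a term from H, so an r-ary predicate gives |H|^r atoms:
  S: 3^3 = 27
Total ground atoms: 27.

27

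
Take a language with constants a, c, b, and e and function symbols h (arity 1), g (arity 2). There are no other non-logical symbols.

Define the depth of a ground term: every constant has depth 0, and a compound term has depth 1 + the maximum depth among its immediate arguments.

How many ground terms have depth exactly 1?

If N_k denotes the number of depth-≤k ground terms, the 4 constants give N_0 = 4, and each function symbol of arity r contributes N_{k-1}^r new terms at level k: N_k = 4 + N_{k-1} + N_{k-1}^2.
N_0 = 4
N_1 = 4 + 4 + 4^2 = 24
Terms of depth exactly 1: N_1 − N_0 = 24 − 4 = 20.

20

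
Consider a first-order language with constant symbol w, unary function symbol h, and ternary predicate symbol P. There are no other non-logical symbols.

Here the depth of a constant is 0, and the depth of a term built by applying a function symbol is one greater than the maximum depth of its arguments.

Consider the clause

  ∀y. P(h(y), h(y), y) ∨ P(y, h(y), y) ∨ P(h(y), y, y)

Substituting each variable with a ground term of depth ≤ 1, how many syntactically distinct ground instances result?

Ground terms of depth ≤ 1:
  If N_k denotes the number of depth-≤k ground terms, the 1 constant gives N_0 = 1, and each function symbol of arity r contributes N_{k-1}^r new terms at level k: N_k = 1 + N_{k-1}.
  N_0 = 1
  N_1 = 1 + 1 = 2
So there are 2 ground terms available for substitution.
The variable y ranges independently over the available ground terms, and distinct assignments produce distinct instances.
Number of ground instances = 2.

2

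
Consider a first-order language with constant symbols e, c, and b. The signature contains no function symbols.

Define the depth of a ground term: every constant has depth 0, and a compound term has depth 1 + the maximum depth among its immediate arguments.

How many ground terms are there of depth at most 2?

3

With no function symbols every ground term is a constant, so there are exactly 3 ground terms at every depth bound.
N_0 = 3
N_1 = 3
N_2 = 3
Explicitly: e, c, b.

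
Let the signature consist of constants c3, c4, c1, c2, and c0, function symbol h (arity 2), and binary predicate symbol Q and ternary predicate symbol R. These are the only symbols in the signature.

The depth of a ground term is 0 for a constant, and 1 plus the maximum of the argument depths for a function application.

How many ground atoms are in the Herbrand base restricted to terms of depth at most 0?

First count ground terms of depth ≤ 0.
Count level by level. With function symbols h/2, the terms of depth ≤ k are the 5 constants together with each function applied to depth-≤(k−1) tuples, so N_k = 5 + N_{k-1}^2.
N_0 = 5
Explicitly: c3, c4, c1, c2, c0.
So |H| = 5.
For each predicate symbol, the number of ground atoms is |H| raised to its arity; summing:
  Q: 5^2 = 25;  R: 5^3 = 125
Total ground atoms: 25 + 125 = 150.

150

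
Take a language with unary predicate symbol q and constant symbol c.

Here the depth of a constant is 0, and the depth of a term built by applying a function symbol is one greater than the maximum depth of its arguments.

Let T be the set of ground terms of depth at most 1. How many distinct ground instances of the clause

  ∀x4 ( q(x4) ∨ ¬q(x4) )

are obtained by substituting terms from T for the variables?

Ground terms of depth ≤ 1:
  With no function symbols every ground term is a constant, so there is exactly 1 ground term at every depth bound.
  N_0 = 1
  N_1 = 1
So there is exactly 1 ground term available for substitution.
The variable x4 ranges independently over the available ground terms, and distinct assignments produce distinct instances.
Number of ground instances = 1.

1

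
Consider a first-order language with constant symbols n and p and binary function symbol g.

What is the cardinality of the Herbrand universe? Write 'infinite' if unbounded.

The signature has at least one function symbol (g, arity 2) and at least one constant (n).
Iterating g gives infinitely many distinct ground terms: n, g(n, n), g(g(n, n), g(n, n)), ...
So the Herbrand universe is infinite.

infinite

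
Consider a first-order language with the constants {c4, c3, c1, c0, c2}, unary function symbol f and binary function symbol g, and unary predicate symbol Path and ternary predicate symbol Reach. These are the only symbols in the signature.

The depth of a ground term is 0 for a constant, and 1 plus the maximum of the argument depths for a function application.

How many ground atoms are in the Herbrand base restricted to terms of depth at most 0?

130

First count ground terms of depth ≤ 0.
Write N_k for the number of ground terms of depth ≤ k. A term of depth ≤ k is either a constant or a function symbol applied to arguments of depth ≤ k−1, so N_k = 5 + N_{k-1} + N_{k-1}^2.
N_0 = 5
Explicitly: c4, c3, c1, c0, c2.
So |H| = 5.
Ground atoms are formed by filling each argument slot of a predicate with a term from H, so an r-ary predicate gives |H|^r atoms:
  Path: 5;  Reach: 5^3 = 125
Total ground atoms: 5 + 125 = 130.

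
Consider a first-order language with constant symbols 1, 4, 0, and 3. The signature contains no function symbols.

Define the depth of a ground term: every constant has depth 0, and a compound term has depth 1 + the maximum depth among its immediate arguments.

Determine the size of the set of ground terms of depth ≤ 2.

With no function symbols every ground term is a constant, so there are exactly 4 ground terms at every depth bound.
N_0 = 4
N_1 = 4
N_2 = 4
Explicitly: 1, 4, 0, 3.

4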